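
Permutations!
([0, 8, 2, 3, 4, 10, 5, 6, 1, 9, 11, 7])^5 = [0, 8, 2, 3, 4, 5, 6, 7, 1, 9, 10, 11]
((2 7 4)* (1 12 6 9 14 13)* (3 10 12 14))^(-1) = ((1 14 13)(2 7 4)(3 10 12 6 9))^(-1) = (1 13 14)(2 4 7)(3 9 6 12 10)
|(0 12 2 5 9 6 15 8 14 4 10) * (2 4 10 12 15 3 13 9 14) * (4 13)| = |(0 15 8 2 5 14 10)(3 4 12 13 9 6)| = 42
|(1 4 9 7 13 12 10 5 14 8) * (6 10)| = 11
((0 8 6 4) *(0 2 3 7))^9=((0 8 6 4 2 3 7))^9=(0 6 2 7 8 4 3)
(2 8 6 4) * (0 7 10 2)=(0 7 10 2 8 6 4)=[7, 1, 8, 3, 0, 5, 4, 10, 6, 9, 2]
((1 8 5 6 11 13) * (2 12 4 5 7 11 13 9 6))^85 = (1 8 7 11 9 6 13)(2 12 4 5)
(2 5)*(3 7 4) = (2 5)(3 7 4) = [0, 1, 5, 7, 3, 2, 6, 4]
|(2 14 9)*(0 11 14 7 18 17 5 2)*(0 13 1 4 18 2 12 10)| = |(0 11 14 9 13 1 4 18 17 5 12 10)(2 7)| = 12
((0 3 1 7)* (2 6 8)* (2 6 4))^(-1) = (0 7 1 3)(2 4)(6 8)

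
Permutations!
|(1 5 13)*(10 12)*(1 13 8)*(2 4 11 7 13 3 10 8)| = 11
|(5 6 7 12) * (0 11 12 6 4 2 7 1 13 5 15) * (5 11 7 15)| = 11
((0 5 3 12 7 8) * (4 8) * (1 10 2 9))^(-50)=((0 5 3 12 7 4 8)(1 10 2 9))^(-50)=(0 8 4 7 12 3 5)(1 2)(9 10)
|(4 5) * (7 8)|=2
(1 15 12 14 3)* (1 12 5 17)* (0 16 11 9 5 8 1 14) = (0 16 11 9 5 17 14 3 12)(1 15 8) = [16, 15, 2, 12, 4, 17, 6, 7, 1, 5, 10, 9, 0, 13, 3, 8, 11, 14]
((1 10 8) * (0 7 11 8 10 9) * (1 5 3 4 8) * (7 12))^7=((0 12 7 11 1 9)(3 4 8 5))^7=(0 12 7 11 1 9)(3 5 8 4)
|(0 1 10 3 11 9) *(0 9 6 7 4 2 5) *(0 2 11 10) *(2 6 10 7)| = 30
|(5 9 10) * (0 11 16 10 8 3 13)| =9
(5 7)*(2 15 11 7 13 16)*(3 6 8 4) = (2 15 11 7 5 13 16)(3 6 8 4) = [0, 1, 15, 6, 3, 13, 8, 5, 4, 9, 10, 7, 12, 16, 14, 11, 2]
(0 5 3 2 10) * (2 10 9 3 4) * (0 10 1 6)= (10)(0 5 4 2 9 3 1 6)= [5, 6, 9, 1, 2, 4, 0, 7, 8, 3, 10]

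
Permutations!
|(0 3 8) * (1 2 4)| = 3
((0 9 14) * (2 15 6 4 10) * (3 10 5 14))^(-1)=((0 9 3 10 2 15 6 4 5 14))^(-1)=(0 14 5 4 6 15 2 10 3 9)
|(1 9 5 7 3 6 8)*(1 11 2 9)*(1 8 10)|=|(1 8 11 2 9 5 7 3 6 10)|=10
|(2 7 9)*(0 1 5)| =3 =|(0 1 5)(2 7 9)|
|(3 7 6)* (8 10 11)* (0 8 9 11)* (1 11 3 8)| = 9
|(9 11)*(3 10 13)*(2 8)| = 6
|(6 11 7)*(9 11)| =|(6 9 11 7)| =4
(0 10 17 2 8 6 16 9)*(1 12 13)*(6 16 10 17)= (0 17 2 8 16 9)(1 12 13)(6 10)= [17, 12, 8, 3, 4, 5, 10, 7, 16, 0, 6, 11, 13, 1, 14, 15, 9, 2]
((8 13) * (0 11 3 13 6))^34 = ((0 11 3 13 8 6))^34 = (0 8 3)(6 13 11)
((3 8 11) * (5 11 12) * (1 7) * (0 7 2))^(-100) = ((0 7 1 2)(3 8 12 5 11))^(-100) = (12)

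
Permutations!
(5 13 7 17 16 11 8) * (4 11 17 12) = (4 11 8 5 13 7 12)(16 17) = [0, 1, 2, 3, 11, 13, 6, 12, 5, 9, 10, 8, 4, 7, 14, 15, 17, 16]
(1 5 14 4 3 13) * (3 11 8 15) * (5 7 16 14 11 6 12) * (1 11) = (1 7 16 14 4 6 12 5)(3 13 11 8 15) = [0, 7, 2, 13, 6, 1, 12, 16, 15, 9, 10, 8, 5, 11, 4, 3, 14]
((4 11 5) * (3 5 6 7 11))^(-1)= ((3 5 4)(6 7 11))^(-1)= (3 4 5)(6 11 7)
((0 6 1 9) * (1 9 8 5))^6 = (9)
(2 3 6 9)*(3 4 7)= (2 4 7 3 6 9)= [0, 1, 4, 6, 7, 5, 9, 3, 8, 2]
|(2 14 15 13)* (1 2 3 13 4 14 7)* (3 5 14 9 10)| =|(1 2 7)(3 13 5 14 15 4 9 10)| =24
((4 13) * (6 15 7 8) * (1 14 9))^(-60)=((1 14 9)(4 13)(6 15 7 8))^(-60)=(15)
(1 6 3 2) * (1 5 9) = (1 6 3 2 5 9) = [0, 6, 5, 2, 4, 9, 3, 7, 8, 1]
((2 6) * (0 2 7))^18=((0 2 6 7))^18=(0 6)(2 7)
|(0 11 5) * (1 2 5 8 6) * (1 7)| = |(0 11 8 6 7 1 2 5)| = 8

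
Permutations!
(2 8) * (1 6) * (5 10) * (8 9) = (1 6)(2 9 8)(5 10) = [0, 6, 9, 3, 4, 10, 1, 7, 2, 8, 5]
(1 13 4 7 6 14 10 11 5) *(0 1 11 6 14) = (0 1 13 4 7 14 10 6)(5 11) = [1, 13, 2, 3, 7, 11, 0, 14, 8, 9, 6, 5, 12, 4, 10]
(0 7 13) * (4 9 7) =(0 4 9 7 13) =[4, 1, 2, 3, 9, 5, 6, 13, 8, 7, 10, 11, 12, 0]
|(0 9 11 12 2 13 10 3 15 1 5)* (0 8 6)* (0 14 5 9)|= |(1 9 11 12 2 13 10 3 15)(5 8 6 14)|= 36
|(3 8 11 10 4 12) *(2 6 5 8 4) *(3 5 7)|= |(2 6 7 3 4 12 5 8 11 10)|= 10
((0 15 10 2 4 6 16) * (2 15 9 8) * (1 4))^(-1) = ((0 9 8 2 1 4 6 16)(10 15))^(-1) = (0 16 6 4 1 2 8 9)(10 15)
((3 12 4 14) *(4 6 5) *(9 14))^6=((3 12 6 5 4 9 14))^6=(3 14 9 4 5 6 12)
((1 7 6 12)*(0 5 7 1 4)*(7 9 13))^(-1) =((0 5 9 13 7 6 12 4))^(-1) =(0 4 12 6 7 13 9 5)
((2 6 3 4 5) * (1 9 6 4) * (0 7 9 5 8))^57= (0 2 3 7 4 1 9 8 5 6)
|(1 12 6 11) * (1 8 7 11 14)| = |(1 12 6 14)(7 11 8)| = 12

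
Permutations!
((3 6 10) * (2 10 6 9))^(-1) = (2 9 3 10)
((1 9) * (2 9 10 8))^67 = (1 8 9 10 2)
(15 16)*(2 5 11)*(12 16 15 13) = [0, 1, 5, 3, 4, 11, 6, 7, 8, 9, 10, 2, 16, 12, 14, 15, 13] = (2 5 11)(12 16 13)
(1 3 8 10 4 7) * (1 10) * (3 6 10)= (1 6 10 4 7 3 8)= [0, 6, 2, 8, 7, 5, 10, 3, 1, 9, 4]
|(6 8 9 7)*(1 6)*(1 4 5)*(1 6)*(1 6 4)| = |(1 6 8 9 7)(4 5)| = 10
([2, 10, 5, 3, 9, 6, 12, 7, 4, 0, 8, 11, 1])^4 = [12, 9, 1, 3, 5, 10, 8, 7, 2, 6, 0, 11, 4]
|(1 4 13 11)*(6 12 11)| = |(1 4 13 6 12 11)| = 6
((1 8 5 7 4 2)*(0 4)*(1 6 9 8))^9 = ((0 4 2 6 9 8 5 7))^9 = (0 4 2 6 9 8 5 7)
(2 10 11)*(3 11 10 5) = (2 5 3 11) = [0, 1, 5, 11, 4, 3, 6, 7, 8, 9, 10, 2]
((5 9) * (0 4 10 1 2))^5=((0 4 10 1 2)(5 9))^5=(10)(5 9)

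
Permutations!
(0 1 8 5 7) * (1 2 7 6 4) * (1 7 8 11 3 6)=(0 2 8 5 1 11 3 6 4 7)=[2, 11, 8, 6, 7, 1, 4, 0, 5, 9, 10, 3]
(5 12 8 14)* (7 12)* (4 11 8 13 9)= (4 11 8 14 5 7 12 13 9)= [0, 1, 2, 3, 11, 7, 6, 12, 14, 4, 10, 8, 13, 9, 5]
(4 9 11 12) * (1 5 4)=(1 5 4 9 11 12)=[0, 5, 2, 3, 9, 4, 6, 7, 8, 11, 10, 12, 1]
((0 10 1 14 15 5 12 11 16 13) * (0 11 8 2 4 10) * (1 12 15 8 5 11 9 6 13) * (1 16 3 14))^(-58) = ((16)(2 4 10 12 5 15 11 3 14 8)(6 13 9))^(-58) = (16)(2 10 5 11 14)(3 8 4 12 15)(6 9 13)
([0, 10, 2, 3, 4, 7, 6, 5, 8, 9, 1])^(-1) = (1 10)(5 7)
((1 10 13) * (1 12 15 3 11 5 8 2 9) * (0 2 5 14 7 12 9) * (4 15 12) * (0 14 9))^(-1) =(0 13 10 1 9 11 3 15 4 7 14 2)(5 8) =((0 2 14 7 4 15 3 11 9 1 10 13)(5 8))^(-1)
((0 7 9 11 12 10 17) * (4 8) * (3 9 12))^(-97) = (0 10 7 17 12)(3 11 9)(4 8)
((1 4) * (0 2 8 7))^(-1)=(0 7 8 2)(1 4)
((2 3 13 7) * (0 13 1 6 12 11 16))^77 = ((0 13 7 2 3 1 6 12 11 16))^77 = (0 12 3 13 11 1 7 16 6 2)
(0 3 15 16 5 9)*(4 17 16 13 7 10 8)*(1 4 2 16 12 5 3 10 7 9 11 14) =(0 10 8 2 16 3 15 13 9)(1 4 17 12 5 11 14) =[10, 4, 16, 15, 17, 11, 6, 7, 2, 0, 8, 14, 5, 9, 1, 13, 3, 12]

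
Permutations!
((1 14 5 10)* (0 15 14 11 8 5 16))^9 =((0 15 14 16)(1 11 8 5 10))^9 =(0 15 14 16)(1 10 5 8 11)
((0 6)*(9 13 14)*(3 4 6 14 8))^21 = (0 3 9 6 8 14 4 13)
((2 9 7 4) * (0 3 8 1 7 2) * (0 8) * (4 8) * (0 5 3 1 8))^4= (9)(0 1 7)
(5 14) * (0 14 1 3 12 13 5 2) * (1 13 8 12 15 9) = [14, 3, 0, 15, 4, 13, 6, 7, 12, 1, 10, 11, 8, 5, 2, 9] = (0 14 2)(1 3 15 9)(5 13)(8 12)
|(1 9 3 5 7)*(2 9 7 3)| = |(1 7)(2 9)(3 5)| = 2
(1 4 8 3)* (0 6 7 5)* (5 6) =(0 5)(1 4 8 3)(6 7) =[5, 4, 2, 1, 8, 0, 7, 6, 3]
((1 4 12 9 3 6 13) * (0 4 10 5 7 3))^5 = ((0 4 12 9)(1 10 5 7 3 6 13))^5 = (0 4 12 9)(1 6 7 10 13 3 5)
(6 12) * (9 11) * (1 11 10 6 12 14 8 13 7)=(1 11 9 10 6 14 8 13 7)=[0, 11, 2, 3, 4, 5, 14, 1, 13, 10, 6, 9, 12, 7, 8]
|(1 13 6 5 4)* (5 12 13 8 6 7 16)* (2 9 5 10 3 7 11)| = 20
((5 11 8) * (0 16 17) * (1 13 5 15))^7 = ((0 16 17)(1 13 5 11 8 15))^7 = (0 16 17)(1 13 5 11 8 15)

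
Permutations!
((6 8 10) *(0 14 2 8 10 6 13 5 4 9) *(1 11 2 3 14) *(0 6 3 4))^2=((0 1 11 2 8 3 14 4 9 6 10 13 5))^2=(0 11 8 14 9 10 5 1 2 3 4 6 13)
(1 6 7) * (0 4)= (0 4)(1 6 7)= [4, 6, 2, 3, 0, 5, 7, 1]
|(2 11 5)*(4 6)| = 6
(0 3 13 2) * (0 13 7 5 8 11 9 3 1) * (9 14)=[1, 0, 13, 7, 4, 8, 6, 5, 11, 3, 10, 14, 12, 2, 9]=(0 1)(2 13)(3 7 5 8 11 14 9)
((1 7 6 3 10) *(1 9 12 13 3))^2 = ((1 7 6)(3 10 9 12 13))^2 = (1 6 7)(3 9 13 10 12)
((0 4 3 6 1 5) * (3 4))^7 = (0 6 5 3 1)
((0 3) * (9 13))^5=(0 3)(9 13)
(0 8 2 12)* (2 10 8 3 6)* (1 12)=(0 3 6 2 1 12)(8 10)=[3, 12, 1, 6, 4, 5, 2, 7, 10, 9, 8, 11, 0]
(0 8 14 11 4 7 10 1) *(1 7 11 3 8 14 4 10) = (0 14 3 8 4 11 10 7 1) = [14, 0, 2, 8, 11, 5, 6, 1, 4, 9, 7, 10, 12, 13, 3]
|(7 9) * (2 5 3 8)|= |(2 5 3 8)(7 9)|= 4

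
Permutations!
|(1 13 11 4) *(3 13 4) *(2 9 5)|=6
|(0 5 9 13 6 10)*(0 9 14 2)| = 4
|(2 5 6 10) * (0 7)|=4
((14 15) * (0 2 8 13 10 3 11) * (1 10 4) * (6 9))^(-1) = ((0 2 8 13 4 1 10 3 11)(6 9)(14 15))^(-1) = (0 11 3 10 1 4 13 8 2)(6 9)(14 15)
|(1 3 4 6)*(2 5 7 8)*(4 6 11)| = 12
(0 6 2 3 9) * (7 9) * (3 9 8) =(0 6 2 9)(3 7 8) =[6, 1, 9, 7, 4, 5, 2, 8, 3, 0]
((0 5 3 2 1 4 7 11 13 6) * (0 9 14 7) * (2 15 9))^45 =((0 5 3 15 9 14 7 11 13 6 2 1 4))^45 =(0 7 4 14 1 9 2 15 6 3 13 5 11)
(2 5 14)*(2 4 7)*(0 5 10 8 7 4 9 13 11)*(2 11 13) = [5, 1, 10, 3, 4, 14, 6, 11, 7, 2, 8, 0, 12, 13, 9] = (0 5 14 9 2 10 8 7 11)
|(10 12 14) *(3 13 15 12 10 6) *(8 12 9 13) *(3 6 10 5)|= |(3 8 12 14 10 5)(9 13 15)|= 6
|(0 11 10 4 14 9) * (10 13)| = 7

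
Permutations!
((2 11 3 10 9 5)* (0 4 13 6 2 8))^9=(0 5 10 11 6 4 8 9 3 2 13)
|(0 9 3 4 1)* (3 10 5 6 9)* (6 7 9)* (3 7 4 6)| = 14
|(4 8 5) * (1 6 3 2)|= |(1 6 3 2)(4 8 5)|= 12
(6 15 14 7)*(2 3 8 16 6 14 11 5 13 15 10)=[0, 1, 3, 8, 4, 13, 10, 14, 16, 9, 2, 5, 12, 15, 7, 11, 6]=(2 3 8 16 6 10)(5 13 15 11)(7 14)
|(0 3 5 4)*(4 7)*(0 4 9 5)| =6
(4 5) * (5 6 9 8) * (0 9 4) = (0 9 8 5)(4 6) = [9, 1, 2, 3, 6, 0, 4, 7, 5, 8]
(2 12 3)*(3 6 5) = (2 12 6 5 3) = [0, 1, 12, 2, 4, 3, 5, 7, 8, 9, 10, 11, 6]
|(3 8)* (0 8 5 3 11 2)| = |(0 8 11 2)(3 5)| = 4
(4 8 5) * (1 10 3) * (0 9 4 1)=(0 9 4 8 5 1 10 3)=[9, 10, 2, 0, 8, 1, 6, 7, 5, 4, 3]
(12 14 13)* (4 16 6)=[0, 1, 2, 3, 16, 5, 4, 7, 8, 9, 10, 11, 14, 12, 13, 15, 6]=(4 16 6)(12 14 13)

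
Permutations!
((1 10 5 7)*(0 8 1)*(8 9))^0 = ((0 9 8 1 10 5 7))^0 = (10)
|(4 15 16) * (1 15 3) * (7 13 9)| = 15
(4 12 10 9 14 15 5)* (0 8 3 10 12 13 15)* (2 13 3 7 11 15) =(0 8 7 11 15 5 4 3 10 9 14)(2 13) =[8, 1, 13, 10, 3, 4, 6, 11, 7, 14, 9, 15, 12, 2, 0, 5]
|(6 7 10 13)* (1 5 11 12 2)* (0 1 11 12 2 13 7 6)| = |(0 1 5 12 13)(2 11)(7 10)| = 10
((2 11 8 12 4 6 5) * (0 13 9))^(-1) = (0 9 13)(2 5 6 4 12 8 11)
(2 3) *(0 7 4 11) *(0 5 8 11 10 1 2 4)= [7, 2, 3, 4, 10, 8, 6, 0, 11, 9, 1, 5]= (0 7)(1 2 3 4 10)(5 8 11)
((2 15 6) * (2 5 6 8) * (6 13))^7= ((2 15 8)(5 13 6))^7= (2 15 8)(5 13 6)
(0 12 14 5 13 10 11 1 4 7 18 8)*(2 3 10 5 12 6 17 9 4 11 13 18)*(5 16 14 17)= [6, 11, 3, 10, 7, 18, 5, 2, 0, 4, 13, 1, 17, 16, 12, 15, 14, 9, 8]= (0 6 5 18 8)(1 11)(2 3 10 13 16 14 12 17 9 4 7)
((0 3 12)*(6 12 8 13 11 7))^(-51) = (0 7 8 12 11 3 6 13)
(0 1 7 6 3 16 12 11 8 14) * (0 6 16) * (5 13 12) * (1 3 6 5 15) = (0 3)(1 7 16 15)(5 13 12 11 8 14) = [3, 7, 2, 0, 4, 13, 6, 16, 14, 9, 10, 8, 11, 12, 5, 1, 15]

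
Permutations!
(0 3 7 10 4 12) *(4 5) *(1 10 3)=[1, 10, 2, 7, 12, 4, 6, 3, 8, 9, 5, 11, 0]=(0 1 10 5 4 12)(3 7)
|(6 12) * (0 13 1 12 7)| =6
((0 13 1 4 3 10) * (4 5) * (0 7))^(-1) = (0 7 10 3 4 5 1 13)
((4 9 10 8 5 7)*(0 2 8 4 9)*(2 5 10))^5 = (0 8 7 4 2 5 10 9)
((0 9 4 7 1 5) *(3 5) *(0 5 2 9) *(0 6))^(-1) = (0 6)(1 7 4 9 2 3)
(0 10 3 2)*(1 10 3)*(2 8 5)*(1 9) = (0 3 8 5 2)(1 10 9) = [3, 10, 0, 8, 4, 2, 6, 7, 5, 1, 9]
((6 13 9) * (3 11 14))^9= ((3 11 14)(6 13 9))^9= (14)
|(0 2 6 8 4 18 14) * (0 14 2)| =|(2 6 8 4 18)| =5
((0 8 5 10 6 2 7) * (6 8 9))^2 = (0 6 7 9 2)(5 8 10)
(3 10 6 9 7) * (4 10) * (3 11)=(3 4 10 6 9 7 11)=[0, 1, 2, 4, 10, 5, 9, 11, 8, 7, 6, 3]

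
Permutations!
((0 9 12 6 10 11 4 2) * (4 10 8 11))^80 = ((0 9 12 6 8 11 10 4 2))^80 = (0 2 4 10 11 8 6 12 9)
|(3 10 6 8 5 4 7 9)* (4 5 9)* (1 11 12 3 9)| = |(1 11 12 3 10 6 8)(4 7)| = 14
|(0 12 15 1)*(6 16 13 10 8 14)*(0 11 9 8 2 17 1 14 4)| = |(0 12 15 14 6 16 13 10 2 17 1 11 9 8 4)| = 15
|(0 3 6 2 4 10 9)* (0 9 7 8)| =8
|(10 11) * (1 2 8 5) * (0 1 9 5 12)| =|(0 1 2 8 12)(5 9)(10 11)| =10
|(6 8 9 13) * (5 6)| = 5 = |(5 6 8 9 13)|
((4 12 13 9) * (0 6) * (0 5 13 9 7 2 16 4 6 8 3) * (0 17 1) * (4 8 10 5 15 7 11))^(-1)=(0 1 17 3 8 16 2 7 15 6 9 12 4 11 13 5 10)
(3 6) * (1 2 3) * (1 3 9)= (1 2 9)(3 6)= [0, 2, 9, 6, 4, 5, 3, 7, 8, 1]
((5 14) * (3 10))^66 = (14)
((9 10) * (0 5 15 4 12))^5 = ((0 5 15 4 12)(9 10))^5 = (15)(9 10)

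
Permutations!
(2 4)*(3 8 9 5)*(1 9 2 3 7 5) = [0, 9, 4, 8, 3, 7, 6, 5, 2, 1] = (1 9)(2 4 3 8)(5 7)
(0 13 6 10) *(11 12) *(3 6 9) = [13, 1, 2, 6, 4, 5, 10, 7, 8, 3, 0, 12, 11, 9] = (0 13 9 3 6 10)(11 12)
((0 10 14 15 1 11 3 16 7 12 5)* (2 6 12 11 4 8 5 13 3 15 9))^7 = ((0 10 14 9 2 6 12 13 3 16 7 11 15 1 4 8 5))^7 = (0 13 4 2 11 10 3 8 6 15 14 16 5 12 1 9 7)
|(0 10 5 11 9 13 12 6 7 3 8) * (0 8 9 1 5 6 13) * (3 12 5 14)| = |(0 10 6 7 12 13 5 11 1 14 3 9)| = 12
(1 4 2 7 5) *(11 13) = [0, 4, 7, 3, 2, 1, 6, 5, 8, 9, 10, 13, 12, 11] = (1 4 2 7 5)(11 13)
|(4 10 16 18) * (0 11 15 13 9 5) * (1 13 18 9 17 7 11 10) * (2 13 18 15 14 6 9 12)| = 39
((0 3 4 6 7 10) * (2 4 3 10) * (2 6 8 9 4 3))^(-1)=((0 10)(2 3)(4 8 9)(6 7))^(-1)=(0 10)(2 3)(4 9 8)(6 7)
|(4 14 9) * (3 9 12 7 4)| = 4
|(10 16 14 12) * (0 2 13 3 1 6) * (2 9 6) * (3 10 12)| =|(0 9 6)(1 2 13 10 16 14 3)| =21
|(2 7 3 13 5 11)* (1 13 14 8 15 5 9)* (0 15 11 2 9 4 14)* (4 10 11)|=|(0 15 5 2 7 3)(1 13 10 11 9)(4 14 8)|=30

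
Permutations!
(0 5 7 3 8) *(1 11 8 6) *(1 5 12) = (0 12 1 11 8)(3 6 5 7) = [12, 11, 2, 6, 4, 7, 5, 3, 0, 9, 10, 8, 1]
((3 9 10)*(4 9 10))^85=(3 10)(4 9)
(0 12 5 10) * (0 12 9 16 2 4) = (0 9 16 2 4)(5 10 12) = [9, 1, 4, 3, 0, 10, 6, 7, 8, 16, 12, 11, 5, 13, 14, 15, 2]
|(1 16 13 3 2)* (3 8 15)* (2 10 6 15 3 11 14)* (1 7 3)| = 8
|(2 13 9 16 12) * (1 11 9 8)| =|(1 11 9 16 12 2 13 8)| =8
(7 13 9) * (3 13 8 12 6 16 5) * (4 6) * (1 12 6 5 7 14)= (1 12 4 5 3 13 9 14)(6 16 7 8)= [0, 12, 2, 13, 5, 3, 16, 8, 6, 14, 10, 11, 4, 9, 1, 15, 7]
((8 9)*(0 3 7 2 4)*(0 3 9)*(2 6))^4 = ((0 9 8)(2 4 3 7 6))^4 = (0 9 8)(2 6 7 3 4)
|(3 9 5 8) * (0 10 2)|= 12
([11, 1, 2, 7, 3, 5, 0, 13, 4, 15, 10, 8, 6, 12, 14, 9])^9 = [0, 1, 2, 3, 4, 5, 6, 7, 8, 15, 10, 11, 12, 13, 14, 9]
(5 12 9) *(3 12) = [0, 1, 2, 12, 4, 3, 6, 7, 8, 5, 10, 11, 9] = (3 12 9 5)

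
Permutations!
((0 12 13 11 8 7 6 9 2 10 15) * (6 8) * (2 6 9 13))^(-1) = ((0 12 2 10 15)(6 13 11 9)(7 8))^(-1) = (0 15 10 2 12)(6 9 11 13)(7 8)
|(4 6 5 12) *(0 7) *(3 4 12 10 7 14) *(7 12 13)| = 10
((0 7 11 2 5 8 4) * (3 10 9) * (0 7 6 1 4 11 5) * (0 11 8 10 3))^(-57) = (0 9 10 5 7 4 1 6)(2 11)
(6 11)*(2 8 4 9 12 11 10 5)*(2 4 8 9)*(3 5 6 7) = (2 9 12 11 7 3 5 4)(6 10) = [0, 1, 9, 5, 2, 4, 10, 3, 8, 12, 6, 7, 11]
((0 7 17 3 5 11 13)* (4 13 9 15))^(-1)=((0 7 17 3 5 11 9 15 4 13))^(-1)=(0 13 4 15 9 11 5 3 17 7)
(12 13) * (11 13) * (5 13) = [0, 1, 2, 3, 4, 13, 6, 7, 8, 9, 10, 5, 11, 12] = (5 13 12 11)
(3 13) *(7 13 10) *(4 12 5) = [0, 1, 2, 10, 12, 4, 6, 13, 8, 9, 7, 11, 5, 3] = (3 10 7 13)(4 12 5)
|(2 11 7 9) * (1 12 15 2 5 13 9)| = |(1 12 15 2 11 7)(5 13 9)| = 6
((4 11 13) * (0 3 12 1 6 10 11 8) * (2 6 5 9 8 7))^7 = (13)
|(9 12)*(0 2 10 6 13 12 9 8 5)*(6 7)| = |(0 2 10 7 6 13 12 8 5)| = 9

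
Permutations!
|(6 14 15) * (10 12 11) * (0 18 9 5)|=|(0 18 9 5)(6 14 15)(10 12 11)|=12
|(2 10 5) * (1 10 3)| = 5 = |(1 10 5 2 3)|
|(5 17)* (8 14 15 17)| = 5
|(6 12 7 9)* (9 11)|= 5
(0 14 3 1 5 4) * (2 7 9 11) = [14, 5, 7, 1, 0, 4, 6, 9, 8, 11, 10, 2, 12, 13, 3] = (0 14 3 1 5 4)(2 7 9 11)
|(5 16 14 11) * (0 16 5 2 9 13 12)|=8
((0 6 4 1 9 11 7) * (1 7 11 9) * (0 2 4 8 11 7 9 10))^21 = (0 11 4)(2 10 8)(6 7 9)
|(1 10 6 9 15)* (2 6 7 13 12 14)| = 10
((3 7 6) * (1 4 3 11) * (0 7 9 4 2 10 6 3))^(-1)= (0 4 9 3 7)(1 11 6 10 2)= ((0 7 3 9 4)(1 2 10 6 11))^(-1)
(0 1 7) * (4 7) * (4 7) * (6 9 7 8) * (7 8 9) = [1, 9, 2, 3, 4, 5, 7, 0, 6, 8] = (0 1 9 8 6 7)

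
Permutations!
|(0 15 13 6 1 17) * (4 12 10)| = |(0 15 13 6 1 17)(4 12 10)| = 6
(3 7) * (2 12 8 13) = (2 12 8 13)(3 7) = [0, 1, 12, 7, 4, 5, 6, 3, 13, 9, 10, 11, 8, 2]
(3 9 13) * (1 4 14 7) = [0, 4, 2, 9, 14, 5, 6, 1, 8, 13, 10, 11, 12, 3, 7] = (1 4 14 7)(3 9 13)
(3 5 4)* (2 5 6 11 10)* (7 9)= (2 5 4 3 6 11 10)(7 9)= [0, 1, 5, 6, 3, 4, 11, 9, 8, 7, 2, 10]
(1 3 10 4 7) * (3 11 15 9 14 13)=(1 11 15 9 14 13 3 10 4 7)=[0, 11, 2, 10, 7, 5, 6, 1, 8, 14, 4, 15, 12, 3, 13, 9]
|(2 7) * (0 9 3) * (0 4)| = 4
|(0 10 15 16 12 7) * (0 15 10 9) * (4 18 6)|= 12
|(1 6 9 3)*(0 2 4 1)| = |(0 2 4 1 6 9 3)| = 7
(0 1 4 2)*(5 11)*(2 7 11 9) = (0 1 4 7 11 5 9 2) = [1, 4, 0, 3, 7, 9, 6, 11, 8, 2, 10, 5]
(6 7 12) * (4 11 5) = (4 11 5)(6 7 12) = [0, 1, 2, 3, 11, 4, 7, 12, 8, 9, 10, 5, 6]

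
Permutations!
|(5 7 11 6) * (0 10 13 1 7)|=|(0 10 13 1 7 11 6 5)|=8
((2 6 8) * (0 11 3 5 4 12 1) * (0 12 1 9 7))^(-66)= (0 12 5)(1 3 7)(4 11 9)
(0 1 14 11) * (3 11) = (0 1 14 3 11) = [1, 14, 2, 11, 4, 5, 6, 7, 8, 9, 10, 0, 12, 13, 3]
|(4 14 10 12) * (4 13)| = |(4 14 10 12 13)| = 5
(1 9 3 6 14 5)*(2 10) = [0, 9, 10, 6, 4, 1, 14, 7, 8, 3, 2, 11, 12, 13, 5] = (1 9 3 6 14 5)(2 10)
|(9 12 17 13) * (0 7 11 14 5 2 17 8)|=11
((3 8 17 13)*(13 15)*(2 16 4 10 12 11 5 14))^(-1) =(2 14 5 11 12 10 4 16)(3 13 15 17 8)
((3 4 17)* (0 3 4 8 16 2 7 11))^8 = (17)(0 3 8 16 2 7 11)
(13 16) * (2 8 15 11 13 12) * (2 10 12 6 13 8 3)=(2 3)(6 13 16)(8 15 11)(10 12)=[0, 1, 3, 2, 4, 5, 13, 7, 15, 9, 12, 8, 10, 16, 14, 11, 6]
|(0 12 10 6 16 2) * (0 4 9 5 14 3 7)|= 12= |(0 12 10 6 16 2 4 9 5 14 3 7)|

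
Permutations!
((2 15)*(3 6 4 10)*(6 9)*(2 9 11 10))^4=(2 4 6 9 15)(3 11 10)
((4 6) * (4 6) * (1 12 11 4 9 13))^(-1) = ((1 12 11 4 9 13))^(-1) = (1 13 9 4 11 12)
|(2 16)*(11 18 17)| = 6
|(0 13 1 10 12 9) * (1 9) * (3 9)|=12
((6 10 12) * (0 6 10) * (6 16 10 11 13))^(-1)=(0 6 13 11 12 10 16)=((0 16 10 12 11 13 6))^(-1)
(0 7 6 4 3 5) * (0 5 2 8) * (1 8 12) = (0 7 6 4 3 2 12 1 8) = [7, 8, 12, 2, 3, 5, 4, 6, 0, 9, 10, 11, 1]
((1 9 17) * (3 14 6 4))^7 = (1 9 17)(3 4 6 14)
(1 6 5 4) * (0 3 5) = (0 3 5 4 1 6) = [3, 6, 2, 5, 1, 4, 0]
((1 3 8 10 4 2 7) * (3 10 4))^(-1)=(1 7 2 4 8 3 10)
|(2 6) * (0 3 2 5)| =|(0 3 2 6 5)| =5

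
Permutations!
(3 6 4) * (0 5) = (0 5)(3 6 4) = [5, 1, 2, 6, 3, 0, 4]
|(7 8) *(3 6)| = |(3 6)(7 8)| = 2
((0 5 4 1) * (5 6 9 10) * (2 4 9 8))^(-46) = ((0 6 8 2 4 1)(5 9 10))^(-46) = (0 8 4)(1 6 2)(5 10 9)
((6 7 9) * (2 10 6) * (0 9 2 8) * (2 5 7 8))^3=((0 9 2 10 6 8)(5 7))^3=(0 10)(2 8)(5 7)(6 9)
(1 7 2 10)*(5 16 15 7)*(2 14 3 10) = (1 5 16 15 7 14 3 10) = [0, 5, 2, 10, 4, 16, 6, 14, 8, 9, 1, 11, 12, 13, 3, 7, 15]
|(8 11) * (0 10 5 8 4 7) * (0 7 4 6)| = 6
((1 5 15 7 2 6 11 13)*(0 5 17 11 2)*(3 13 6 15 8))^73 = ((0 5 8 3 13 1 17 11 6 2 15 7))^73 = (0 5 8 3 13 1 17 11 6 2 15 7)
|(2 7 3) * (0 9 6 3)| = 6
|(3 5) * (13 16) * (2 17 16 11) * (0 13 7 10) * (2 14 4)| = 10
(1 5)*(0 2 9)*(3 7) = [2, 5, 9, 7, 4, 1, 6, 3, 8, 0] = (0 2 9)(1 5)(3 7)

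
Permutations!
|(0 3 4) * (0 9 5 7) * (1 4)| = |(0 3 1 4 9 5 7)| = 7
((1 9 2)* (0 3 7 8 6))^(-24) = (9)(0 3 7 8 6)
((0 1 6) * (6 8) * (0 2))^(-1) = (0 2 6 8 1)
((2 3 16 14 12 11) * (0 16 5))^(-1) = ((0 16 14 12 11 2 3 5))^(-1) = (0 5 3 2 11 12 14 16)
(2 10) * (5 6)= (2 10)(5 6)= [0, 1, 10, 3, 4, 6, 5, 7, 8, 9, 2]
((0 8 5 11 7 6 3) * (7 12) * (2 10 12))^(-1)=((0 8 5 11 2 10 12 7 6 3))^(-1)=(0 3 6 7 12 10 2 11 5 8)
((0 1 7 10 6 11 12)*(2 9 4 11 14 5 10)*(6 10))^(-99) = ((0 1 7 2 9 4 11 12)(5 6 14))^(-99) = (14)(0 4 7 12 9 1 11 2)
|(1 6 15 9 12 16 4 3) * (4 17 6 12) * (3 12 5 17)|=10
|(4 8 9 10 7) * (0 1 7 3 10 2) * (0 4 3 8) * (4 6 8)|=12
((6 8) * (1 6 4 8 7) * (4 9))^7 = (1 6 7)(4 8 9)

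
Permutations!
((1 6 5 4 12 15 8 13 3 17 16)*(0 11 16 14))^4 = (0 6 15 17 16 4 13)(1 12 3 11 5 8 14)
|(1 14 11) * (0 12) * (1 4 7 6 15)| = 14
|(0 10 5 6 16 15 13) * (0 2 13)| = 6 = |(0 10 5 6 16 15)(2 13)|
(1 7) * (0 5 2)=(0 5 2)(1 7)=[5, 7, 0, 3, 4, 2, 6, 1]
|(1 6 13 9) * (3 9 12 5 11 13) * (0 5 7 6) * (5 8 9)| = |(0 8 9 1)(3 5 11 13 12 7 6)| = 28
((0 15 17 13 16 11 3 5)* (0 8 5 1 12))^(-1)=((0 15 17 13 16 11 3 1 12)(5 8))^(-1)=(0 12 1 3 11 16 13 17 15)(5 8)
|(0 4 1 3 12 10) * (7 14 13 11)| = 12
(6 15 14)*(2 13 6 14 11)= (2 13 6 15 11)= [0, 1, 13, 3, 4, 5, 15, 7, 8, 9, 10, 2, 12, 6, 14, 11]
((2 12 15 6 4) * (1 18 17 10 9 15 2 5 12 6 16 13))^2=((1 18 17 10 9 15 16 13)(2 6 4 5 12))^2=(1 17 9 16)(2 4 12 6 5)(10 15 13 18)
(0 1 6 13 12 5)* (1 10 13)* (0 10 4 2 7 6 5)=(0 4 2 7 6 1 5 10 13 12)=[4, 5, 7, 3, 2, 10, 1, 6, 8, 9, 13, 11, 0, 12]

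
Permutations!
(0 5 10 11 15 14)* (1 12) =(0 5 10 11 15 14)(1 12) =[5, 12, 2, 3, 4, 10, 6, 7, 8, 9, 11, 15, 1, 13, 0, 14]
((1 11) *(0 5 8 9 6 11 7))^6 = (0 1 6 8)(5 7 11 9)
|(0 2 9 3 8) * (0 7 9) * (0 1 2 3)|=|(0 3 8 7 9)(1 2)|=10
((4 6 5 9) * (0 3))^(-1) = (0 3)(4 9 5 6)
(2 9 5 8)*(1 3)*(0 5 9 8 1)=(9)(0 5 1 3)(2 8)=[5, 3, 8, 0, 4, 1, 6, 7, 2, 9]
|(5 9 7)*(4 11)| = |(4 11)(5 9 7)| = 6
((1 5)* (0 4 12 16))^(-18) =(0 12)(4 16)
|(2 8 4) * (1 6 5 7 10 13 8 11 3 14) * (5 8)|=8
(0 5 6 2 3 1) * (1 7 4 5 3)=(0 3 7 4 5 6 2 1)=[3, 0, 1, 7, 5, 6, 2, 4]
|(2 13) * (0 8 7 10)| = |(0 8 7 10)(2 13)| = 4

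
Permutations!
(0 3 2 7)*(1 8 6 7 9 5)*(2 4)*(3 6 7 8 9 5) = [6, 9, 5, 4, 2, 1, 8, 0, 7, 3] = (0 6 8 7)(1 9 3 4 2 5)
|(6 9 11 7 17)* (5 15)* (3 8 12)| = |(3 8 12)(5 15)(6 9 11 7 17)| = 30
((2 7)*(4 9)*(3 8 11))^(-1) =(2 7)(3 11 8)(4 9)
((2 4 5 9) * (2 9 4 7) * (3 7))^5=(9)(2 7 3)(4 5)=((9)(2 3 7)(4 5))^5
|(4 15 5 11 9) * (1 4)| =|(1 4 15 5 11 9)| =6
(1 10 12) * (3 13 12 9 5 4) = (1 10 9 5 4 3 13 12) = [0, 10, 2, 13, 3, 4, 6, 7, 8, 5, 9, 11, 1, 12]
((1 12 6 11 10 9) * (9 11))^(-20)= ((1 12 6 9)(10 11))^(-20)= (12)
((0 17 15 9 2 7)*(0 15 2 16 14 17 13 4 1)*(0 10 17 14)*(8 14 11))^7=(0 7 1 16 2 4 9 17 13 15 10)(8 14 11)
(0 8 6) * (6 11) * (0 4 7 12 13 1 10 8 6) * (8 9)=(0 6 4 7 12 13 1 10 9 8 11)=[6, 10, 2, 3, 7, 5, 4, 12, 11, 8, 9, 0, 13, 1]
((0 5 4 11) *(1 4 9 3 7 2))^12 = ((0 5 9 3 7 2 1 4 11))^12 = (0 3 1)(2 11 9)(4 5 7)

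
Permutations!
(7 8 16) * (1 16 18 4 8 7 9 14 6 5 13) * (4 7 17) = (1 16 9 14 6 5 13)(4 8 18 7 17) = [0, 16, 2, 3, 8, 13, 5, 17, 18, 14, 10, 11, 12, 1, 6, 15, 9, 4, 7]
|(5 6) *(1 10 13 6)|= 5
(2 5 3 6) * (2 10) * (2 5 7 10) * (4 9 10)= [0, 1, 7, 6, 9, 3, 2, 4, 8, 10, 5]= (2 7 4 9 10 5 3 6)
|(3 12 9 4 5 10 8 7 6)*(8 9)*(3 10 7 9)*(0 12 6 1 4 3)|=28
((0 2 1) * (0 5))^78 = (0 1)(2 5)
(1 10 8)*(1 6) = (1 10 8 6) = [0, 10, 2, 3, 4, 5, 1, 7, 6, 9, 8]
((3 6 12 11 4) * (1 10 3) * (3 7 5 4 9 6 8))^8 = (12)(1 5 10 4 7)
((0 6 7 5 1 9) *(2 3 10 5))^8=((0 6 7 2 3 10 5 1 9))^8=(0 9 1 5 10 3 2 7 6)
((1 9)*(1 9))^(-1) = (9)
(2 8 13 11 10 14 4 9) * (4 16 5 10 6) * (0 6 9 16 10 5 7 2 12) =(0 6 4 16 7 2 8 13 11 9 12)(10 14) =[6, 1, 8, 3, 16, 5, 4, 2, 13, 12, 14, 9, 0, 11, 10, 15, 7]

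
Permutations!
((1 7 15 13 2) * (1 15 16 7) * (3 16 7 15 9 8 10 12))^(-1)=(2 13 15 16 3 12 10 8 9)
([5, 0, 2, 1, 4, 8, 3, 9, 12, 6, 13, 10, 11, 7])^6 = (0 13)(1 10)(3 11)(5 7)(6 12)(8 9)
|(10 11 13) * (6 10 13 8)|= 4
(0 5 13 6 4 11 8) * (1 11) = (0 5 13 6 4 1 11 8) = [5, 11, 2, 3, 1, 13, 4, 7, 0, 9, 10, 8, 12, 6]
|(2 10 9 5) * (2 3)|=|(2 10 9 5 3)|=5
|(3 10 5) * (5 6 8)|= |(3 10 6 8 5)|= 5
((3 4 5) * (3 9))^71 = (3 9 5 4)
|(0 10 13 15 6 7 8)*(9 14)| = |(0 10 13 15 6 7 8)(9 14)| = 14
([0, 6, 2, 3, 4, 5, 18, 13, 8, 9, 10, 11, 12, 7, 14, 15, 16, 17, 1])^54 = (18)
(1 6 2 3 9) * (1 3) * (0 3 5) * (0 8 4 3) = (1 6 2)(3 9 5 8 4) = [0, 6, 1, 9, 3, 8, 2, 7, 4, 5]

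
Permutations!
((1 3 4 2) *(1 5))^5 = (5)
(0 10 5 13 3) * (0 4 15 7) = (0 10 5 13 3 4 15 7) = [10, 1, 2, 4, 15, 13, 6, 0, 8, 9, 5, 11, 12, 3, 14, 7]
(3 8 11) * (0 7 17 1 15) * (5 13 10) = (0 7 17 1 15)(3 8 11)(5 13 10) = [7, 15, 2, 8, 4, 13, 6, 17, 11, 9, 5, 3, 12, 10, 14, 0, 16, 1]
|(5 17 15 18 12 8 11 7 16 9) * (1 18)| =11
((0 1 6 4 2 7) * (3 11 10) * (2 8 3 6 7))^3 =(3 6)(4 11)(8 10)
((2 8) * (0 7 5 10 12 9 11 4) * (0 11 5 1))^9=((0 7 1)(2 8)(4 11)(5 10 12 9))^9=(2 8)(4 11)(5 10 12 9)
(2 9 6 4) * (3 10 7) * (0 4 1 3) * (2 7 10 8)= (10)(0 4 7)(1 3 8 2 9 6)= [4, 3, 9, 8, 7, 5, 1, 0, 2, 6, 10]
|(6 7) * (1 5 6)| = 4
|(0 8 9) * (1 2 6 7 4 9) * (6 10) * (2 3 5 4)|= |(0 8 1 3 5 4 9)(2 10 6 7)|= 28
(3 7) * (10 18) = [0, 1, 2, 7, 4, 5, 6, 3, 8, 9, 18, 11, 12, 13, 14, 15, 16, 17, 10] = (3 7)(10 18)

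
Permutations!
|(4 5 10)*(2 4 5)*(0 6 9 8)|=4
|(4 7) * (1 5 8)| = |(1 5 8)(4 7)| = 6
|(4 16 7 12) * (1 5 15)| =|(1 5 15)(4 16 7 12)| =12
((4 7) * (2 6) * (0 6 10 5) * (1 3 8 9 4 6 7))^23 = ((0 7 6 2 10 5)(1 3 8 9 4))^23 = (0 5 10 2 6 7)(1 9 3 4 8)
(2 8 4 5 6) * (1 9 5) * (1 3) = (1 9 5 6 2 8 4 3) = [0, 9, 8, 1, 3, 6, 2, 7, 4, 5]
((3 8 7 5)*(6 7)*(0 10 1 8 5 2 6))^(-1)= (0 8 1 10)(2 7 6)(3 5)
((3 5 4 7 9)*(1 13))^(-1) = (1 13)(3 9 7 4 5)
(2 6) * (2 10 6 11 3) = (2 11 3)(6 10) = [0, 1, 11, 2, 4, 5, 10, 7, 8, 9, 6, 3]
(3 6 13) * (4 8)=[0, 1, 2, 6, 8, 5, 13, 7, 4, 9, 10, 11, 12, 3]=(3 6 13)(4 8)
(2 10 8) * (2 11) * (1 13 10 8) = (1 13 10)(2 8 11) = [0, 13, 8, 3, 4, 5, 6, 7, 11, 9, 1, 2, 12, 10]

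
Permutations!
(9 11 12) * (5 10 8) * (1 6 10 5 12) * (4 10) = (1 6 4 10 8 12 9 11) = [0, 6, 2, 3, 10, 5, 4, 7, 12, 11, 8, 1, 9]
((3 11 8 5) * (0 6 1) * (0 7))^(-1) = ((0 6 1 7)(3 11 8 5))^(-1) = (0 7 1 6)(3 5 8 11)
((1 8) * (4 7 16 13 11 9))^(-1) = (1 8)(4 9 11 13 16 7)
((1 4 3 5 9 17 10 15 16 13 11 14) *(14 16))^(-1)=((1 4 3 5 9 17 10 15 14)(11 16 13))^(-1)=(1 14 15 10 17 9 5 3 4)(11 13 16)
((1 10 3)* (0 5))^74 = (1 3 10)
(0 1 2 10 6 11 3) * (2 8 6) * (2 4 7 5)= (0 1 8 6 11 3)(2 10 4 7 5)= [1, 8, 10, 0, 7, 2, 11, 5, 6, 9, 4, 3]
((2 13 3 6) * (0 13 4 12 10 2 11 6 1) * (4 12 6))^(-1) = (0 1 3 13)(2 10 12)(4 11 6)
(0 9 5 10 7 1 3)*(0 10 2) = [9, 3, 0, 10, 4, 2, 6, 1, 8, 5, 7] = (0 9 5 2)(1 3 10 7)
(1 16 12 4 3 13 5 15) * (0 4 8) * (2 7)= (0 4 3 13 5 15 1 16 12 8)(2 7)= [4, 16, 7, 13, 3, 15, 6, 2, 0, 9, 10, 11, 8, 5, 14, 1, 12]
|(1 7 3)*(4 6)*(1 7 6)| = 6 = |(1 6 4)(3 7)|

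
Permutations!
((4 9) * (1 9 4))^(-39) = ((1 9))^(-39) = (1 9)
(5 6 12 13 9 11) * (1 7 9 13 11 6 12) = (13)(1 7 9 6)(5 12 11) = [0, 7, 2, 3, 4, 12, 1, 9, 8, 6, 10, 5, 11, 13]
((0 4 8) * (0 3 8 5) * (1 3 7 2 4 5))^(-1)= (0 5)(1 4 2 7 8 3)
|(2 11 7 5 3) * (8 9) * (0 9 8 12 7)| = |(0 9 12 7 5 3 2 11)| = 8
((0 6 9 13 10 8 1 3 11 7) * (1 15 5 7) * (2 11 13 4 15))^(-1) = (0 7 5 15 4 9 6)(1 11 2 8 10 13 3)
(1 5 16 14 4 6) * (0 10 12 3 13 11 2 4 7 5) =(0 10 12 3 13 11 2 4 6 1)(5 16 14 7) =[10, 0, 4, 13, 6, 16, 1, 5, 8, 9, 12, 2, 3, 11, 7, 15, 14]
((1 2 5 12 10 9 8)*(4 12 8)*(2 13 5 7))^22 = (1 5)(4 10)(8 13)(9 12)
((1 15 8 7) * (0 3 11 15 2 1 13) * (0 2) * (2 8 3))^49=(0 2 1)(3 11 15)(7 13 8)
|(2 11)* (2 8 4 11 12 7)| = 3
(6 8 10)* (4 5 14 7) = [0, 1, 2, 3, 5, 14, 8, 4, 10, 9, 6, 11, 12, 13, 7] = (4 5 14 7)(6 8 10)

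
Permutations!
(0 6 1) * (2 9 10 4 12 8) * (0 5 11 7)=(0 6 1 5 11 7)(2 9 10 4 12 8)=[6, 5, 9, 3, 12, 11, 1, 0, 2, 10, 4, 7, 8]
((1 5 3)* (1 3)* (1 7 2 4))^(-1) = (1 4 2 7 5)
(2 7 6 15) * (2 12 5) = (2 7 6 15 12 5) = [0, 1, 7, 3, 4, 2, 15, 6, 8, 9, 10, 11, 5, 13, 14, 12]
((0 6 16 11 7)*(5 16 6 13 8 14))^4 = (0 5)(7 14)(8 11)(13 16)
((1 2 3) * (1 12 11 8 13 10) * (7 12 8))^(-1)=((1 2 3 8 13 10)(7 12 11))^(-1)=(1 10 13 8 3 2)(7 11 12)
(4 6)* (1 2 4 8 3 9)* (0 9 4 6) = (0 9 1 2 6 8 3 4) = [9, 2, 6, 4, 0, 5, 8, 7, 3, 1]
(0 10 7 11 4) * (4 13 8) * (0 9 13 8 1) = (0 10 7 11 8 4 9 13 1) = [10, 0, 2, 3, 9, 5, 6, 11, 4, 13, 7, 8, 12, 1]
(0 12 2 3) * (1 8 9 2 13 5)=[12, 8, 3, 0, 4, 1, 6, 7, 9, 2, 10, 11, 13, 5]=(0 12 13 5 1 8 9 2 3)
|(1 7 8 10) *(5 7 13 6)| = |(1 13 6 5 7 8 10)| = 7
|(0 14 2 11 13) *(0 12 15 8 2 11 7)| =|(0 14 11 13 12 15 8 2 7)| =9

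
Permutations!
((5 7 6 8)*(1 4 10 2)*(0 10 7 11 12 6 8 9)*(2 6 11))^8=((0 10 6 9)(1 4 7 8 5 2)(11 12))^8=(12)(1 7 5)(2 4 8)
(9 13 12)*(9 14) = (9 13 12 14) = [0, 1, 2, 3, 4, 5, 6, 7, 8, 13, 10, 11, 14, 12, 9]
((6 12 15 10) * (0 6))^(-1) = (0 10 15 12 6)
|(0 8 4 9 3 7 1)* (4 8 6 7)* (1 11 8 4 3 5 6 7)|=|(0 7 11 8 4 9 5 6 1)|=9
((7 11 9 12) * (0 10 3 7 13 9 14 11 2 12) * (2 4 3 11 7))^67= ((0 10 11 14 7 4 3 2 12 13 9))^67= (0 10 11 14 7 4 3 2 12 13 9)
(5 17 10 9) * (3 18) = (3 18)(5 17 10 9) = [0, 1, 2, 18, 4, 17, 6, 7, 8, 5, 9, 11, 12, 13, 14, 15, 16, 10, 3]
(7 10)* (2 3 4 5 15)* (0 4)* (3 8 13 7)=[4, 1, 8, 0, 5, 15, 6, 10, 13, 9, 3, 11, 12, 7, 14, 2]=(0 4 5 15 2 8 13 7 10 3)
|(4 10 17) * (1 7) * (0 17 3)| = |(0 17 4 10 3)(1 7)| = 10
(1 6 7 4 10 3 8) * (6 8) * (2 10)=(1 8)(2 10 3 6 7 4)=[0, 8, 10, 6, 2, 5, 7, 4, 1, 9, 3]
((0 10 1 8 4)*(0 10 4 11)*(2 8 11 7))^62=(0 10 11 4 1)(2 7 8)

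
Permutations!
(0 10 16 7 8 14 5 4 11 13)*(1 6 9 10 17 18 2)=(0 17 18 2 1 6 9 10 16 7 8 14 5 4 11 13)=[17, 6, 1, 3, 11, 4, 9, 8, 14, 10, 16, 13, 12, 0, 5, 15, 7, 18, 2]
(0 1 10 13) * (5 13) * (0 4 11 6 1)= [0, 10, 2, 3, 11, 13, 1, 7, 8, 9, 5, 6, 12, 4]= (1 10 5 13 4 11 6)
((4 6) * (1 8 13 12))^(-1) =((1 8 13 12)(4 6))^(-1) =(1 12 13 8)(4 6)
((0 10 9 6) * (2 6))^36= (0 10 9 2 6)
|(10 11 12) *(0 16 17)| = |(0 16 17)(10 11 12)| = 3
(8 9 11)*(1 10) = [0, 10, 2, 3, 4, 5, 6, 7, 9, 11, 1, 8] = (1 10)(8 9 11)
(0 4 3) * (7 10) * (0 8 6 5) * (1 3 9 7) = (0 4 9 7 10 1 3 8 6 5) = [4, 3, 2, 8, 9, 0, 5, 10, 6, 7, 1]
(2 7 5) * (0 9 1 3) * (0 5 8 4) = (0 9 1 3 5 2 7 8 4) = [9, 3, 7, 5, 0, 2, 6, 8, 4, 1]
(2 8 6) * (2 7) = [0, 1, 8, 3, 4, 5, 7, 2, 6] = (2 8 6 7)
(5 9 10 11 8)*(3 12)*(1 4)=(1 4)(3 12)(5 9 10 11 8)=[0, 4, 2, 12, 1, 9, 6, 7, 5, 10, 11, 8, 3]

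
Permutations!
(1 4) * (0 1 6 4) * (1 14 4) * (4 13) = (0 14 13 4 6 1) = [14, 0, 2, 3, 6, 5, 1, 7, 8, 9, 10, 11, 12, 4, 13]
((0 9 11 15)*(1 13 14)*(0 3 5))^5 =((0 9 11 15 3 5)(1 13 14))^5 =(0 5 3 15 11 9)(1 14 13)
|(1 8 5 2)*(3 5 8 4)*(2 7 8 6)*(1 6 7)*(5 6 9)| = 14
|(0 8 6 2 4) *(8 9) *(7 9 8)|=10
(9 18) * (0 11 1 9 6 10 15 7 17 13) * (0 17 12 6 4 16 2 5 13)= (0 11 1 9 18 4 16 2 5 13 17)(6 10 15 7 12)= [11, 9, 5, 3, 16, 13, 10, 12, 8, 18, 15, 1, 6, 17, 14, 7, 2, 0, 4]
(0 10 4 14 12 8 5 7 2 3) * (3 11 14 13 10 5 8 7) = (0 5 3)(2 11 14 12 7)(4 13 10) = [5, 1, 11, 0, 13, 3, 6, 2, 8, 9, 4, 14, 7, 10, 12]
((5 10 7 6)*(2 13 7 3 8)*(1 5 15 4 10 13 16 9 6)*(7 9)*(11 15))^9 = (1 3 6 7 10 9 16 4 13 2 15 5 8 11)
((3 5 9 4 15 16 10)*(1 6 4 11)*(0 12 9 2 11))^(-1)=((0 12 9)(1 6 4 15 16 10 3 5 2 11))^(-1)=(0 9 12)(1 11 2 5 3 10 16 15 4 6)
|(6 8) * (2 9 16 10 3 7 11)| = 14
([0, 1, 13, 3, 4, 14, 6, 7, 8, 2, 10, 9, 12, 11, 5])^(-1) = [0, 1, 9, 3, 4, 14, 6, 7, 8, 11, 10, 13, 12, 2, 5]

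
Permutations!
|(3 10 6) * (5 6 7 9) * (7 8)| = |(3 10 8 7 9 5 6)| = 7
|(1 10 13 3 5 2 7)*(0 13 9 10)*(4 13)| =8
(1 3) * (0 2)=(0 2)(1 3)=[2, 3, 0, 1]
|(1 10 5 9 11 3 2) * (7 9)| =8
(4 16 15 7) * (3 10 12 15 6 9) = [0, 1, 2, 10, 16, 5, 9, 4, 8, 3, 12, 11, 15, 13, 14, 7, 6] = (3 10 12 15 7 4 16 6 9)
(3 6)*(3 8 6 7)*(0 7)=(0 7 3)(6 8)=[7, 1, 2, 0, 4, 5, 8, 3, 6]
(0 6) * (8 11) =(0 6)(8 11) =[6, 1, 2, 3, 4, 5, 0, 7, 11, 9, 10, 8]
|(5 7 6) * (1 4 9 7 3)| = |(1 4 9 7 6 5 3)| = 7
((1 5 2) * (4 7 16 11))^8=((1 5 2)(4 7 16 11))^8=(16)(1 2 5)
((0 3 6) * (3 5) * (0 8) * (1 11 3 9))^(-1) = ((0 5 9 1 11 3 6 8))^(-1) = (0 8 6 3 11 1 9 5)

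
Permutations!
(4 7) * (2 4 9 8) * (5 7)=(2 4 5 7 9 8)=[0, 1, 4, 3, 5, 7, 6, 9, 2, 8]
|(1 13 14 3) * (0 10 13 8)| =7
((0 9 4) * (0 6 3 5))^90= (9)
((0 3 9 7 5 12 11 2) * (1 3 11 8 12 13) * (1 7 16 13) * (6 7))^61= (0 11 2)(1 6 9 5 13 3 7 16)(8 12)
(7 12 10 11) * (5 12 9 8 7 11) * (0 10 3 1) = (0 10 5 12 3 1)(7 9 8) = [10, 0, 2, 1, 4, 12, 6, 9, 7, 8, 5, 11, 3]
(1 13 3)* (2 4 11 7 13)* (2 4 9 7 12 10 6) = (1 4 11 12 10 6 2 9 7 13 3) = [0, 4, 9, 1, 11, 5, 2, 13, 8, 7, 6, 12, 10, 3]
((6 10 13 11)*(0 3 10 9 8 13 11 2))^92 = (0 10 6 8 2 3 11 9 13)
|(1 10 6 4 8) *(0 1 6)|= 3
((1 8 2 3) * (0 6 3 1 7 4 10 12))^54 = ((0 6 3 7 4 10 12)(1 8 2))^54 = (0 10 7 6 12 4 3)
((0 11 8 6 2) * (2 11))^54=(11)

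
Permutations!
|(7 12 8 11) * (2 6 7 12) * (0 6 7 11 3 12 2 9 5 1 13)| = 9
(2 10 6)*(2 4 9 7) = (2 10 6 4 9 7) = [0, 1, 10, 3, 9, 5, 4, 2, 8, 7, 6]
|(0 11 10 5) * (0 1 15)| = |(0 11 10 5 1 15)| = 6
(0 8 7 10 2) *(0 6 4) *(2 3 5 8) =(0 2 6 4)(3 5 8 7 10) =[2, 1, 6, 5, 0, 8, 4, 10, 7, 9, 3]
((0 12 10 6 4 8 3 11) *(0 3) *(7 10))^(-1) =(0 8 4 6 10 7 12)(3 11) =((0 12 7 10 6 4 8)(3 11))^(-1)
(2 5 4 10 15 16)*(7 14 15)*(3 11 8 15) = (2 5 4 10 7 14 3 11 8 15 16) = [0, 1, 5, 11, 10, 4, 6, 14, 15, 9, 7, 8, 12, 13, 3, 16, 2]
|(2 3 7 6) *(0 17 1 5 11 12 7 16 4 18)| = 13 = |(0 17 1 5 11 12 7 6 2 3 16 4 18)|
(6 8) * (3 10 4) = [0, 1, 2, 10, 3, 5, 8, 7, 6, 9, 4] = (3 10 4)(6 8)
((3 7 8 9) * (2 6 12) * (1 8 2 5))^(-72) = (12)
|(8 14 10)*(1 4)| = 6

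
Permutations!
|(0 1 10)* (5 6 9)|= |(0 1 10)(5 6 9)|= 3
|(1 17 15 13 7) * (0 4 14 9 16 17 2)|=11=|(0 4 14 9 16 17 15 13 7 1 2)|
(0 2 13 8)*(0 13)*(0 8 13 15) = (0 2 8 15) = [2, 1, 8, 3, 4, 5, 6, 7, 15, 9, 10, 11, 12, 13, 14, 0]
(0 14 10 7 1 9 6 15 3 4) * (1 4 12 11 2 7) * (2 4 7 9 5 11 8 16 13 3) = (0 14 10 1 5 11 4)(2 9 6 15)(3 12 8 16 13) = [14, 5, 9, 12, 0, 11, 15, 7, 16, 6, 1, 4, 8, 3, 10, 2, 13]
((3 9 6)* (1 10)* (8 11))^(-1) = ((1 10)(3 9 6)(8 11))^(-1) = (1 10)(3 6 9)(8 11)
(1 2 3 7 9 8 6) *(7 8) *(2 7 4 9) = [0, 7, 3, 8, 9, 5, 1, 2, 6, 4] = (1 7 2 3 8 6)(4 9)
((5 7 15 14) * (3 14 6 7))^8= ((3 14 5)(6 7 15))^8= (3 5 14)(6 15 7)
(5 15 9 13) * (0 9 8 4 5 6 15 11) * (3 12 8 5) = (0 9 13 6 15 5 11)(3 12 8 4) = [9, 1, 2, 12, 3, 11, 15, 7, 4, 13, 10, 0, 8, 6, 14, 5]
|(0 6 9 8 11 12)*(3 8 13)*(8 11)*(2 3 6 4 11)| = 12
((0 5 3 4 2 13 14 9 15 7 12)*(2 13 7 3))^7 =((0 5 2 7 12)(3 4 13 14 9 15))^7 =(0 2 12 5 7)(3 4 13 14 9 15)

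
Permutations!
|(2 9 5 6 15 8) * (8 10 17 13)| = |(2 9 5 6 15 10 17 13 8)| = 9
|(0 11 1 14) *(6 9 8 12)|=|(0 11 1 14)(6 9 8 12)|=4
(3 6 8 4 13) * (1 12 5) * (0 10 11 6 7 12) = (0 10 11 6 8 4 13 3 7 12 5 1) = [10, 0, 2, 7, 13, 1, 8, 12, 4, 9, 11, 6, 5, 3]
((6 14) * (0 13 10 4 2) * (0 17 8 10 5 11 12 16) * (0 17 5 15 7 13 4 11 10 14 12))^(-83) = (0 4 2 5 10 11)(6 12 16 17 8 14)(7 13 15)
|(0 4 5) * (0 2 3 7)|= 6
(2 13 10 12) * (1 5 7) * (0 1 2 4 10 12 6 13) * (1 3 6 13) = (0 3 6 1 5 7 2)(4 10 13 12) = [3, 5, 0, 6, 10, 7, 1, 2, 8, 9, 13, 11, 4, 12]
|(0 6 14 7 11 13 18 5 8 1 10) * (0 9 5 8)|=12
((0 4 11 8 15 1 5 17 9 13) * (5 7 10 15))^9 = ((0 4 11 8 5 17 9 13)(1 7 10 15))^9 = (0 4 11 8 5 17 9 13)(1 7 10 15)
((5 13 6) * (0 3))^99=((0 3)(5 13 6))^99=(13)(0 3)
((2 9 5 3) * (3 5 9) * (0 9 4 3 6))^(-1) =((0 9 4 3 2 6))^(-1) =(0 6 2 3 4 9)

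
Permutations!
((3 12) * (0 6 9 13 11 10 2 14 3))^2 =((0 6 9 13 11 10 2 14 3 12))^2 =(0 9 11 2 3)(6 13 10 14 12)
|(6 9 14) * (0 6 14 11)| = 4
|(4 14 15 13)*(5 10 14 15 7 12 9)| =6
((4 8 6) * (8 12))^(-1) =(4 6 8 12)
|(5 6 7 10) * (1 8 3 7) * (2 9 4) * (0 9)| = 28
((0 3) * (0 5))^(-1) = (0 5 3)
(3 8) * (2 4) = (2 4)(3 8) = [0, 1, 4, 8, 2, 5, 6, 7, 3]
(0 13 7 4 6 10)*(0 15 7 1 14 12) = (0 13 1 14 12)(4 6 10 15 7) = [13, 14, 2, 3, 6, 5, 10, 4, 8, 9, 15, 11, 0, 1, 12, 7]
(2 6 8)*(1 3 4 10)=(1 3 4 10)(2 6 8)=[0, 3, 6, 4, 10, 5, 8, 7, 2, 9, 1]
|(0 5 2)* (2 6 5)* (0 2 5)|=3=|(0 5 6)|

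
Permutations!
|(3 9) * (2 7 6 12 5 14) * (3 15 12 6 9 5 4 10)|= |(2 7 9 15 12 4 10 3 5 14)|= 10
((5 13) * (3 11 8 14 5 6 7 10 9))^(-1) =(3 9 10 7 6 13 5 14 8 11)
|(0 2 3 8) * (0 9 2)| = |(2 3 8 9)| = 4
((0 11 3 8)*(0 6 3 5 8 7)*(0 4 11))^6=(3 6 8 5 11 4 7)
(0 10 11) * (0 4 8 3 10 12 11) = (0 12 11 4 8 3 10) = [12, 1, 2, 10, 8, 5, 6, 7, 3, 9, 0, 4, 11]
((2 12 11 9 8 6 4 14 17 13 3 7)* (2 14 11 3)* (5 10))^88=((2 12 3 7 14 17 13)(4 11 9 8 6)(5 10))^88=(2 14 12 17 3 13 7)(4 8 11 6 9)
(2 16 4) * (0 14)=(0 14)(2 16 4)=[14, 1, 16, 3, 2, 5, 6, 7, 8, 9, 10, 11, 12, 13, 0, 15, 4]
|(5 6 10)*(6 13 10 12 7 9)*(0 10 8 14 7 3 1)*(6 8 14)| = |(0 10 5 13 14 7 9 8 6 12 3 1)| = 12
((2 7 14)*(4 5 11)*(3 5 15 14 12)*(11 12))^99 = ((2 7 11 4 15 14)(3 5 12))^99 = (2 4)(7 15)(11 14)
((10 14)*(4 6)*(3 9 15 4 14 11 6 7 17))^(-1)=(3 17 7 4 15 9)(6 11 10 14)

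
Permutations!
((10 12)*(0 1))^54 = (12) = ((0 1)(10 12))^54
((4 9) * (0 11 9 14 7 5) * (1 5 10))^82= (0 11 9 4 14 7 10 1 5)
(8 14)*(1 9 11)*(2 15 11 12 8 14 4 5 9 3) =(1 3 2 15 11)(4 5 9 12 8) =[0, 3, 15, 2, 5, 9, 6, 7, 4, 12, 10, 1, 8, 13, 14, 11]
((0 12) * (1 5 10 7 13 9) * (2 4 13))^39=(0 12)(1 9 13 4 2 7 10 5)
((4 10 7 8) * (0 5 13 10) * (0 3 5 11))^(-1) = (0 11)(3 4 8 7 10 13 5)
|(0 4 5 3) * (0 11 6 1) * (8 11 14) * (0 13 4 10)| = 18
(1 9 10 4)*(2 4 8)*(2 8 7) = [0, 9, 4, 3, 1, 5, 6, 2, 8, 10, 7] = (1 9 10 7 2 4)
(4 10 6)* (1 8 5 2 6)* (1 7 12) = (1 8 5 2 6 4 10 7 12) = [0, 8, 6, 3, 10, 2, 4, 12, 5, 9, 7, 11, 1]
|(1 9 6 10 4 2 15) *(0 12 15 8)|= 10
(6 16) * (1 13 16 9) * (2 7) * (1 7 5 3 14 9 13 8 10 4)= (1 8 10 4)(2 5 3 14 9 7)(6 13 16)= [0, 8, 5, 14, 1, 3, 13, 2, 10, 7, 4, 11, 12, 16, 9, 15, 6]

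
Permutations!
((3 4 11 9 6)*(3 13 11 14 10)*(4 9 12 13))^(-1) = (3 10 14 4 6 9)(11 13 12)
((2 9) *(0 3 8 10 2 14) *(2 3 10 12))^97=((0 10 3 8 12 2 9 14))^97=(0 10 3 8 12 2 9 14)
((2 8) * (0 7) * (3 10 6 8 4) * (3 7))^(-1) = ((0 3 10 6 8 2 4 7))^(-1) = (0 7 4 2 8 6 10 3)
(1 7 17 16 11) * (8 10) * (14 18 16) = [0, 7, 2, 3, 4, 5, 6, 17, 10, 9, 8, 1, 12, 13, 18, 15, 11, 14, 16] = (1 7 17 14 18 16 11)(8 10)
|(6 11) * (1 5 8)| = 6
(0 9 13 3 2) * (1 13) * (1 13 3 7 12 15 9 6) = [6, 3, 0, 2, 4, 5, 1, 12, 8, 13, 10, 11, 15, 7, 14, 9] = (0 6 1 3 2)(7 12 15 9 13)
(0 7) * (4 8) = [7, 1, 2, 3, 8, 5, 6, 0, 4] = (0 7)(4 8)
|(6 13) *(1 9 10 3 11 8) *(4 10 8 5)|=30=|(1 9 8)(3 11 5 4 10)(6 13)|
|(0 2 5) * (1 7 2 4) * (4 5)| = 4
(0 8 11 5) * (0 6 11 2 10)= (0 8 2 10)(5 6 11)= [8, 1, 10, 3, 4, 6, 11, 7, 2, 9, 0, 5]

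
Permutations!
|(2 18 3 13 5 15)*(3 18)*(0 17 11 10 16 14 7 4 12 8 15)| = 15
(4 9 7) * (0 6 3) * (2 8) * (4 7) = (0 6 3)(2 8)(4 9) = [6, 1, 8, 0, 9, 5, 3, 7, 2, 4]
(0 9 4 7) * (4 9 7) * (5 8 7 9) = (0 9 5 8 7) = [9, 1, 2, 3, 4, 8, 6, 0, 7, 5]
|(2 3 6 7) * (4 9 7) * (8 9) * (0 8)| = 8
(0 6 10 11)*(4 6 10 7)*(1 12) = (0 10 11)(1 12)(4 6 7) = [10, 12, 2, 3, 6, 5, 7, 4, 8, 9, 11, 0, 1]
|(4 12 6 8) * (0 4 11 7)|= 7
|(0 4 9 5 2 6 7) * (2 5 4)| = |(0 2 6 7)(4 9)| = 4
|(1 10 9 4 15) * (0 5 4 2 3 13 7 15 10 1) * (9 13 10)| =10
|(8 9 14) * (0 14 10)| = |(0 14 8 9 10)| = 5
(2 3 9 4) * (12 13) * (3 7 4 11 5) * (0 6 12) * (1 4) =(0 6 12 13)(1 4 2 7)(3 9 11 5) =[6, 4, 7, 9, 2, 3, 12, 1, 8, 11, 10, 5, 13, 0]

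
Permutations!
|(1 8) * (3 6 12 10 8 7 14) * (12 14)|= 15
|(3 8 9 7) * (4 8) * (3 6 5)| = 7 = |(3 4 8 9 7 6 5)|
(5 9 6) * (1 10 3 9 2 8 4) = [0, 10, 8, 9, 1, 2, 5, 7, 4, 6, 3] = (1 10 3 9 6 5 2 8 4)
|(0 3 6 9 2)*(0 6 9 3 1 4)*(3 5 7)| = 6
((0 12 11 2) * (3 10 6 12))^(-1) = ((0 3 10 6 12 11 2))^(-1) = (0 2 11 12 6 10 3)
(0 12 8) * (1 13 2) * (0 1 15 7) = (0 12 8 1 13 2 15 7) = [12, 13, 15, 3, 4, 5, 6, 0, 1, 9, 10, 11, 8, 2, 14, 7]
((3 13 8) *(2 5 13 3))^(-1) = ((2 5 13 8))^(-1) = (2 8 13 5)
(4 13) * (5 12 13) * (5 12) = (4 12 13) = [0, 1, 2, 3, 12, 5, 6, 7, 8, 9, 10, 11, 13, 4]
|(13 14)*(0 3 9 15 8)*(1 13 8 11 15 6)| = |(0 3 9 6 1 13 14 8)(11 15)| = 8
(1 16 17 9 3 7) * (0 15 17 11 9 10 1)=[15, 16, 2, 7, 4, 5, 6, 0, 8, 3, 1, 9, 12, 13, 14, 17, 11, 10]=(0 15 17 10 1 16 11 9 3 7)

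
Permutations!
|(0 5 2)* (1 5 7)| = 5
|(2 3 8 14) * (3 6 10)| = 6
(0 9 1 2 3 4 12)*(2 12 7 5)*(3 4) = (0 9 1 12)(2 4 7 5) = [9, 12, 4, 3, 7, 2, 6, 5, 8, 1, 10, 11, 0]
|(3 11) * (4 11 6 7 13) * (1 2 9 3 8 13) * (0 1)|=|(0 1 2 9 3 6 7)(4 11 8 13)|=28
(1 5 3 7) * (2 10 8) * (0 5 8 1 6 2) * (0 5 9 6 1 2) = (0 9 6)(1 8 5 3 7)(2 10) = [9, 8, 10, 7, 4, 3, 0, 1, 5, 6, 2]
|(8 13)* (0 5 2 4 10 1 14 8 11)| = 10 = |(0 5 2 4 10 1 14 8 13 11)|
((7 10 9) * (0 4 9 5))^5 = (0 5 10 7 9 4) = ((0 4 9 7 10 5))^5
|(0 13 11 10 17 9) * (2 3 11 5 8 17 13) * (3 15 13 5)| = |(0 2 15 13 3 11 10 5 8 17 9)| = 11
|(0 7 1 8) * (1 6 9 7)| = 3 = |(0 1 8)(6 9 7)|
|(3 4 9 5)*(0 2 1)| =12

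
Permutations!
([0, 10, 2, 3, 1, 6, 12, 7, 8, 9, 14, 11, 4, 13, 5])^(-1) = (1 4 12 6 5 14 10)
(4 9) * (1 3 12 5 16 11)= (1 3 12 5 16 11)(4 9)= [0, 3, 2, 12, 9, 16, 6, 7, 8, 4, 10, 1, 5, 13, 14, 15, 11]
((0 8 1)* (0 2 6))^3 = (0 2 8 6 1)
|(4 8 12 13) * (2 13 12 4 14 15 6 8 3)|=|(2 13 14 15 6 8 4 3)|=8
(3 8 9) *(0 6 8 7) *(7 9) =(0 6 8 7)(3 9) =[6, 1, 2, 9, 4, 5, 8, 0, 7, 3]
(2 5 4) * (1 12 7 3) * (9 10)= (1 12 7 3)(2 5 4)(9 10)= [0, 12, 5, 1, 2, 4, 6, 3, 8, 10, 9, 11, 7]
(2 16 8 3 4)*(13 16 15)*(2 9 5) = [0, 1, 15, 4, 9, 2, 6, 7, 3, 5, 10, 11, 12, 16, 14, 13, 8] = (2 15 13 16 8 3 4 9 5)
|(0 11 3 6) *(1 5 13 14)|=4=|(0 11 3 6)(1 5 13 14)|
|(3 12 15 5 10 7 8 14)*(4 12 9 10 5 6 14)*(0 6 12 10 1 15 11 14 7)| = |(0 6 7 8 4 10)(1 15 12 11 14 3 9)| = 42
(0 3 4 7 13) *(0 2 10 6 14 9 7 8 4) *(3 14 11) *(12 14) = (0 12 14 9 7 13 2 10 6 11 3)(4 8) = [12, 1, 10, 0, 8, 5, 11, 13, 4, 7, 6, 3, 14, 2, 9]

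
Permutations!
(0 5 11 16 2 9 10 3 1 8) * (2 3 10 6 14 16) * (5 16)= (0 16 3 1 8)(2 9 6 14 5 11)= [16, 8, 9, 1, 4, 11, 14, 7, 0, 6, 10, 2, 12, 13, 5, 15, 3]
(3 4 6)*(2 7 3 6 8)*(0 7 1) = (0 7 3 4 8 2 1) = [7, 0, 1, 4, 8, 5, 6, 3, 2]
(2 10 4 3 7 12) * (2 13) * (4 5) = (2 10 5 4 3 7 12 13) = [0, 1, 10, 7, 3, 4, 6, 12, 8, 9, 5, 11, 13, 2]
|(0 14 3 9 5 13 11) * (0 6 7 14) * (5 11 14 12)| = 9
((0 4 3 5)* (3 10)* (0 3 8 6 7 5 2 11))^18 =((0 4 10 8 6 7 5 3 2 11))^18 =(0 2 5 6 10)(3 7 8 4 11)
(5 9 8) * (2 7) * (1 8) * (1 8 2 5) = (1 2 7 5 9 8) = [0, 2, 7, 3, 4, 9, 6, 5, 1, 8]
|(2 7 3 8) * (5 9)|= |(2 7 3 8)(5 9)|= 4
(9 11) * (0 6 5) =(0 6 5)(9 11) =[6, 1, 2, 3, 4, 0, 5, 7, 8, 11, 10, 9]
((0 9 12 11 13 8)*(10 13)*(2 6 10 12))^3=(0 6 8 2 13 9 10)(11 12)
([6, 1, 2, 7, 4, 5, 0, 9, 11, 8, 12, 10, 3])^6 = (3 12 10 11 8 9 7)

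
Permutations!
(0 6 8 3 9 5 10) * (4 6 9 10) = [9, 1, 2, 10, 6, 4, 8, 7, 3, 5, 0] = (0 9 5 4 6 8 3 10)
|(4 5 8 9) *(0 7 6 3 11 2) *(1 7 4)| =11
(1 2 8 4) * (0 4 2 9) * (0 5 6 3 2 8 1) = (0 4)(1 9 5 6 3 2) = [4, 9, 1, 2, 0, 6, 3, 7, 8, 5]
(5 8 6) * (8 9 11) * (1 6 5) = (1 6)(5 9 11 8) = [0, 6, 2, 3, 4, 9, 1, 7, 5, 11, 10, 8]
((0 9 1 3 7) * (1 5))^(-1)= ((0 9 5 1 3 7))^(-1)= (0 7 3 1 5 9)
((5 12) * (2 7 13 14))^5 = (2 7 13 14)(5 12)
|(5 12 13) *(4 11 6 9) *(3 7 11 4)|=15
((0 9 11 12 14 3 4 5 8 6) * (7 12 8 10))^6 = (0 9 11 8 6)(3 14 12 7 10 5 4)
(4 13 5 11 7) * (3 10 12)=(3 10 12)(4 13 5 11 7)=[0, 1, 2, 10, 13, 11, 6, 4, 8, 9, 12, 7, 3, 5]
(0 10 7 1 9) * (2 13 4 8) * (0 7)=(0 10)(1 9 7)(2 13 4 8)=[10, 9, 13, 3, 8, 5, 6, 1, 2, 7, 0, 11, 12, 4]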